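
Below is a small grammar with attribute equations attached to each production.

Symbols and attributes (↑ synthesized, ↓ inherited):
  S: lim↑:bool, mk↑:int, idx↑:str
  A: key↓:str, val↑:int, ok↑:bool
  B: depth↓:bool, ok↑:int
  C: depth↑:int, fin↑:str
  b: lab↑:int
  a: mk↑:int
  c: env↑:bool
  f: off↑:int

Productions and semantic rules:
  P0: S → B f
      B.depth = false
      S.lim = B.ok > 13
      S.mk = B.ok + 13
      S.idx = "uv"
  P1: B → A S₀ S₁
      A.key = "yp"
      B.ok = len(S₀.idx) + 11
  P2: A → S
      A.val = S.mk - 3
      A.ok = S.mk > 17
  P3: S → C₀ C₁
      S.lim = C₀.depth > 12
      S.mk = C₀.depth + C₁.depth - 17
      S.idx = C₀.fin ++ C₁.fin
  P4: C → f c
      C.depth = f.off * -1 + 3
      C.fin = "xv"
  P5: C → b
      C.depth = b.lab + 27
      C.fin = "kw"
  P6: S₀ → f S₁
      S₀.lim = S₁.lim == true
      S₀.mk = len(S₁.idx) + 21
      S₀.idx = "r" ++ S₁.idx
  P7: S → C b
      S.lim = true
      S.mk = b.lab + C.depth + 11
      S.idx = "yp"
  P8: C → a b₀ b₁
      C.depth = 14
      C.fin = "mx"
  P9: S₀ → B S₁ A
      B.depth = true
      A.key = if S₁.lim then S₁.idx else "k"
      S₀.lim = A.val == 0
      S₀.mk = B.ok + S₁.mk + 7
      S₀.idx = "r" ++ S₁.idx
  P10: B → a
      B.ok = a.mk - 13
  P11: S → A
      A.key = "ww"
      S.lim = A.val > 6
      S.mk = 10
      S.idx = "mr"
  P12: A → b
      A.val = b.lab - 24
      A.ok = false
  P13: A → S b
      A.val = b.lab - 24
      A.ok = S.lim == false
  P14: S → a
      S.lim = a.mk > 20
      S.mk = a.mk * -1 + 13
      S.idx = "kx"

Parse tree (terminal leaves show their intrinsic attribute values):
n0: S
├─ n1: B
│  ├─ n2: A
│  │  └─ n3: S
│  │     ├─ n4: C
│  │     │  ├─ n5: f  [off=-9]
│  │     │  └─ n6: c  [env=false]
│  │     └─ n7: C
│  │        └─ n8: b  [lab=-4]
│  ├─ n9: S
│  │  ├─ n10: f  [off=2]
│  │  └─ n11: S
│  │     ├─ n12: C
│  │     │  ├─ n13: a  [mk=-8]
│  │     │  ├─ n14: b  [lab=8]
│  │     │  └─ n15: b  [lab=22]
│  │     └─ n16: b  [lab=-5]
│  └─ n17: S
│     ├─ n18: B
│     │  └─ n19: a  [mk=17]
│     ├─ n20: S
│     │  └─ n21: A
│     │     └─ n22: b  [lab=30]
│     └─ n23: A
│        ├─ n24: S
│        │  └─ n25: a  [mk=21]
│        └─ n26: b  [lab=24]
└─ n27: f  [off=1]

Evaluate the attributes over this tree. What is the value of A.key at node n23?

"k"

1. n1.depth = false  [false]
2. n2.key = "yp"  ["yp"]
3. n5.off = -9  [terminal]
4. n6.env = false  [terminal]
5. n4.depth = 12  [f.off * -1 + 3]
6. n4.fin = "xv"  ["xv"]
7. n8.lab = -4  [terminal]
8. n7.depth = 23  [b.lab + 27]
9. n7.fin = "kw"  ["kw"]
10. n3.lim = false  [C₀.depth > 12]
11. n3.mk = 18  [C₀.depth + C₁.depth - 17]
12. n3.idx = "xvkw"  [C₀.fin ++ C₁.fin]
13. n2.val = 15  [S.mk - 3]
14. n2.ok = true  [S.mk > 17]
15. n10.off = 2  [terminal]
16. n13.mk = -8  [terminal]
17. n14.lab = 8  [terminal]
18. n15.lab = 22  [terminal]
19. n12.depth = 14  [14]
20. n12.fin = "mx"  ["mx"]
21. n16.lab = -5  [terminal]
22. n11.lim = true  [true]
23. n11.mk = 20  [b.lab + C.depth + 11]
24. n11.idx = "yp"  ["yp"]
25. n9.lim = true  [S₁.lim == true]
26. n9.mk = 23  [len(S₁.idx) + 21]
27. n9.idx = "ryp"  ["r" ++ S₁.idx]
28. n18.depth = true  [true]
29. n19.mk = 17  [terminal]
30. n18.ok = 4  [a.mk - 13]
31. n21.key = "ww"  ["ww"]
32. n22.lab = 30  [terminal]
33. n21.val = 6  [b.lab - 24]
34. n21.ok = false  [false]
35. n20.lim = false  [A.val > 6]
36. n20.mk = 10  [10]
37. n20.idx = "mr"  ["mr"]
38. n23.key = "k"  [if S₁.lim then S₁.idx else "k"]
39. n25.mk = 21  [terminal]
40. n24.lim = true  [a.mk > 20]
41. n24.mk = -8  [a.mk * -1 + 13]
42. n24.idx = "kx"  ["kx"]
43. n26.lab = 24  [terminal]
44. n23.val = 0  [b.lab - 24]
45. n23.ok = false  [S.lim == false]
46. n17.lim = true  [A.val == 0]
47. n17.mk = 21  [B.ok + S₁.mk + 7]
48. n17.idx = "rmr"  ["r" ++ S₁.idx]
49. n1.ok = 14  [len(S₀.idx) + 11]
50. n27.off = 1  [terminal]
51. n0.lim = true  [B.ok > 13]
52. n0.mk = 27  [B.ok + 13]
53. n0.idx = "uv"  ["uv"]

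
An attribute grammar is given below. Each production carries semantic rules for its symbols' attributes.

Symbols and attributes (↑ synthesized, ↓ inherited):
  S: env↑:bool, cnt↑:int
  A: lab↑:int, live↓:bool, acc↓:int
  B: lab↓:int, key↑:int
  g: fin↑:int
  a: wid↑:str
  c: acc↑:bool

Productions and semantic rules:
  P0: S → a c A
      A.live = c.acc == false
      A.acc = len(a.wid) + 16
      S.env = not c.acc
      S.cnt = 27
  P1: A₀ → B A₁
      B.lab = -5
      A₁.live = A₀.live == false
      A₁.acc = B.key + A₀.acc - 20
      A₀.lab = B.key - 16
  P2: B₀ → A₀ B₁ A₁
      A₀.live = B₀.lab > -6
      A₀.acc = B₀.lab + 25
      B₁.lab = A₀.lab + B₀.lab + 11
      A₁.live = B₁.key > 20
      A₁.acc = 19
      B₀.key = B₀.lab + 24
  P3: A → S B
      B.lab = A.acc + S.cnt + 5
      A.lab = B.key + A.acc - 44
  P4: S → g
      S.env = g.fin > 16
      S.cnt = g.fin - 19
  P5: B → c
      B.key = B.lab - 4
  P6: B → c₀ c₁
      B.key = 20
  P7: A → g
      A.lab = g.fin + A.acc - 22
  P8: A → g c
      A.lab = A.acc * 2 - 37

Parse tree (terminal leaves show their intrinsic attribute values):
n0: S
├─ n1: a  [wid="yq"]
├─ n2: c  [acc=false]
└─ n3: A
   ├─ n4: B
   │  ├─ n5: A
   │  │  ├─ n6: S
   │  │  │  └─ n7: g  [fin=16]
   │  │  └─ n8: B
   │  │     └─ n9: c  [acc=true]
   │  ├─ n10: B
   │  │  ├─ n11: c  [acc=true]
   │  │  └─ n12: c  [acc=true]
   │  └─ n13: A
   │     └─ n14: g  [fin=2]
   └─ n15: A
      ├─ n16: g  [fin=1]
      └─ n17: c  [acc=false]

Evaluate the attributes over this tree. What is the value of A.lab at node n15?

-3

1. n1.wid = "yq"  [terminal]
2. n2.acc = false  [terminal]
3. n3.live = true  [c.acc == false]
4. n3.acc = 18  [len(a.wid) + 16]
5. n4.lab = -5  [-5]
6. n5.live = true  [B₀.lab > -6]
7. n5.acc = 20  [B₀.lab + 25]
8. n7.fin = 16  [terminal]
9. n6.env = false  [g.fin > 16]
10. n6.cnt = -3  [g.fin - 19]
11. n8.lab = 22  [A.acc + S.cnt + 5]
12. n9.acc = true  [terminal]
13. n8.key = 18  [B.lab - 4]
14. n5.lab = -6  [B.key + A.acc - 44]
15. n10.lab = 0  [A₀.lab + B₀.lab + 11]
16. n11.acc = true  [terminal]
17. n12.acc = true  [terminal]
18. n10.key = 20  [20]
19. n13.live = false  [B₁.key > 20]
20. n13.acc = 19  [19]
21. n14.fin = 2  [terminal]
22. n13.lab = -1  [g.fin + A.acc - 22]
23. n4.key = 19  [B₀.lab + 24]
24. n15.live = false  [A₀.live == false]
25. n15.acc = 17  [B.key + A₀.acc - 20]
26. n16.fin = 1  [terminal]
27. n17.acc = false  [terminal]
28. n15.lab = -3  [A.acc * 2 - 37]
29. n3.lab = 3  [B.key - 16]
30. n0.env = true  [not c.acc]
31. n0.cnt = 27  [27]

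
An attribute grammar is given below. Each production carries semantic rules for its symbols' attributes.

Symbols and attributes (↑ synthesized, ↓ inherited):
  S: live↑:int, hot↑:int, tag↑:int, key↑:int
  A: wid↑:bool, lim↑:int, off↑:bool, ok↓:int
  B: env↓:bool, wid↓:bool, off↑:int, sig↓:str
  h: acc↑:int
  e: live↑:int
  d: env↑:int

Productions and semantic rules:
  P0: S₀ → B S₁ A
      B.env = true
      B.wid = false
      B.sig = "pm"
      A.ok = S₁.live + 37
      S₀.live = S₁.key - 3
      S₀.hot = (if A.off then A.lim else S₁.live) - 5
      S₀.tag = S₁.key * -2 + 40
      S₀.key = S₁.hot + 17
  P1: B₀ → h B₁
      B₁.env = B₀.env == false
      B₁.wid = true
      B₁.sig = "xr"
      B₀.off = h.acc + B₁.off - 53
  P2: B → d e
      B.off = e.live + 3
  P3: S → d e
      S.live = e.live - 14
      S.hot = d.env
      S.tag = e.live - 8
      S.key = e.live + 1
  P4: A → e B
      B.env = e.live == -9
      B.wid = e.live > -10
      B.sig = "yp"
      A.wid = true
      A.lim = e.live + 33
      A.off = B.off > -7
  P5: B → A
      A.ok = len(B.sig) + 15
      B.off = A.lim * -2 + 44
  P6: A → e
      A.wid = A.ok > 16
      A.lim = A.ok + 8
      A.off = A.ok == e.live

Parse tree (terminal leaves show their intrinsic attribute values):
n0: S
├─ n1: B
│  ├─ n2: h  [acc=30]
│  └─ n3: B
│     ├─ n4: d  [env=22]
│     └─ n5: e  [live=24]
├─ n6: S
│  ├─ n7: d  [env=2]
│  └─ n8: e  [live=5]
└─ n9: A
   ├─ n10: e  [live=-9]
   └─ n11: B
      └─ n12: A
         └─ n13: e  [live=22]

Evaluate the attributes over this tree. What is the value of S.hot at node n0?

19

1. n1.env = true  [true]
2. n1.wid = false  [false]
3. n1.sig = "pm"  ["pm"]
4. n2.acc = 30  [terminal]
5. n3.env = false  [B₀.env == false]
6. n3.wid = true  [true]
7. n3.sig = "xr"  ["xr"]
8. n4.env = 22  [terminal]
9. n5.live = 24  [terminal]
10. n3.off = 27  [e.live + 3]
11. n1.off = 4  [h.acc + B₁.off - 53]
12. n7.env = 2  [terminal]
13. n8.live = 5  [terminal]
14. n6.live = -9  [e.live - 14]
15. n6.hot = 2  [d.env]
16. n6.tag = -3  [e.live - 8]
17. n6.key = 6  [e.live + 1]
18. n9.ok = 28  [S₁.live + 37]
19. n10.live = -9  [terminal]
20. n11.env = true  [e.live == -9]
21. n11.wid = true  [e.live > -10]
22. n11.sig = "yp"  ["yp"]
23. n12.ok = 17  [len(B.sig) + 15]
24. n13.live = 22  [terminal]
25. n12.wid = true  [A.ok > 16]
26. n12.lim = 25  [A.ok + 8]
27. n12.off = false  [A.ok == e.live]
28. n11.off = -6  [A.lim * -2 + 44]
29. n9.wid = true  [true]
30. n9.lim = 24  [e.live + 33]
31. n9.off = true  [B.off > -7]
32. n0.live = 3  [S₁.key - 3]
33. n0.hot = 19  [(if A.off then A.lim else S₁.live) - 5]
34. n0.tag = 28  [S₁.key * -2 + 40]
35. n0.key = 19  [S₁.hot + 17]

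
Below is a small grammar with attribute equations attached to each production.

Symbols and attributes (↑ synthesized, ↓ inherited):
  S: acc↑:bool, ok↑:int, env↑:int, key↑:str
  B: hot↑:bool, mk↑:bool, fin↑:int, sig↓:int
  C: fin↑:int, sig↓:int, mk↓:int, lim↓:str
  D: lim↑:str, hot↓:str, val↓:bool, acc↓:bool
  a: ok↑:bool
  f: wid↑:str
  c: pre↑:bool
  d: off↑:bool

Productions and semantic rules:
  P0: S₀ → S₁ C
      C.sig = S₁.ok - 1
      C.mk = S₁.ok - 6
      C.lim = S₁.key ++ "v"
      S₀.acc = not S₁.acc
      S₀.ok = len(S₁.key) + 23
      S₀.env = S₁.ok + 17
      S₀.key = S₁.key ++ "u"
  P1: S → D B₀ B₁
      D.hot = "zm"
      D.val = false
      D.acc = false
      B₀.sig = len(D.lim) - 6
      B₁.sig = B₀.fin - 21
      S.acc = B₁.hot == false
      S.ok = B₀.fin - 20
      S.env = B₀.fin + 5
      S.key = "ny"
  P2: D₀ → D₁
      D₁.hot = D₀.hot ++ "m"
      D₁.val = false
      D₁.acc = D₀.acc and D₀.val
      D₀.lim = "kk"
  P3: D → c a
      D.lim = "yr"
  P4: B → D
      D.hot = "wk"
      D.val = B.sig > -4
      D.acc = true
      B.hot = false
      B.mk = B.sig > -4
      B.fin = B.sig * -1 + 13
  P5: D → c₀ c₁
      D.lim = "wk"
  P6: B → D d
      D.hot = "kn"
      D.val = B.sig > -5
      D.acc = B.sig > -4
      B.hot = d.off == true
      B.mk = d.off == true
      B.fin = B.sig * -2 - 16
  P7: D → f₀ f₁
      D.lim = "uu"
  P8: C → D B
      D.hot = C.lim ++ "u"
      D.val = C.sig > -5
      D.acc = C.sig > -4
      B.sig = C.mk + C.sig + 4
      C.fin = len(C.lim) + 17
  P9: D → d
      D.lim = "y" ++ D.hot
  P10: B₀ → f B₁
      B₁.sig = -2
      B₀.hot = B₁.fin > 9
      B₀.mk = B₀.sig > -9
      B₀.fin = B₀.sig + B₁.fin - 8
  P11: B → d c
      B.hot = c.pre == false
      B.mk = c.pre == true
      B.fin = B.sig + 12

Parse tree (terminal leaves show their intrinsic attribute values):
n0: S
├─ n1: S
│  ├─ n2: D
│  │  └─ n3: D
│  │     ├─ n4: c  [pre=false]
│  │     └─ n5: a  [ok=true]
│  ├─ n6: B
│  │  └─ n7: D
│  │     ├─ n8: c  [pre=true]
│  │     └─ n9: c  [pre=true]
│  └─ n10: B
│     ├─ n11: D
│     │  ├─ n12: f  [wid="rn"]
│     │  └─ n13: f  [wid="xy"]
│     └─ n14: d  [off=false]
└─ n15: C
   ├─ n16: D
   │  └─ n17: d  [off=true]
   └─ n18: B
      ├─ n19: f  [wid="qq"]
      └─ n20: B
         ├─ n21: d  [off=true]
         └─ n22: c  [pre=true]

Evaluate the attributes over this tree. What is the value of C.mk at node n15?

1. n2.hot = "zm"  ["zm"]
2. n2.val = false  [false]
3. n2.acc = false  [false]
4. n3.hot = "zmm"  [D₀.hot ++ "m"]
5. n3.val = false  [false]
6. n3.acc = false  [D₀.acc and D₀.val]
7. n4.pre = false  [terminal]
8. n5.ok = true  [terminal]
9. n3.lim = "yr"  ["yr"]
10. n2.lim = "kk"  ["kk"]
11. n6.sig = -4  [len(D.lim) - 6]
12. n7.hot = "wk"  ["wk"]
13. n7.val = false  [B.sig > -4]
14. n7.acc = true  [true]
15. n8.pre = true  [terminal]
16. n9.pre = true  [terminal]
17. n7.lim = "wk"  ["wk"]
18. n6.hot = false  [false]
19. n6.mk = false  [B.sig > -4]
20. n6.fin = 17  [B.sig * -1 + 13]
21. n10.sig = -4  [B₀.fin - 21]
22. n11.hot = "kn"  ["kn"]
23. n11.val = true  [B.sig > -5]
24. n11.acc = false  [B.sig > -4]
25. n12.wid = "rn"  [terminal]
26. n13.wid = "xy"  [terminal]
27. n11.lim = "uu"  ["uu"]
28. n14.off = false  [terminal]
29. n10.hot = false  [d.off == true]
30. n10.mk = false  [d.off == true]
31. n10.fin = -8  [B.sig * -2 - 16]
32. n1.acc = true  [B₁.hot == false]
33. n1.ok = -3  [B₀.fin - 20]
34. n1.env = 22  [B₀.fin + 5]
35. n1.key = "ny"  ["ny"]
36. n15.sig = -4  [S₁.ok - 1]
37. n15.mk = -9  [S₁.ok - 6]
38. n15.lim = "nyv"  [S₁.key ++ "v"]
39. n16.hot = "nyvu"  [C.lim ++ "u"]
40. n16.val = true  [C.sig > -5]
41. n16.acc = false  [C.sig > -4]
42. n17.off = true  [terminal]
43. n16.lim = "ynyvu"  ["y" ++ D.hot]
44. n18.sig = -9  [C.mk + C.sig + 4]
45. n19.wid = "qq"  [terminal]
46. n20.sig = -2  [-2]
47. n21.off = true  [terminal]
48. n22.pre = true  [terminal]
49. n20.hot = false  [c.pre == false]
50. n20.mk = true  [c.pre == true]
51. n20.fin = 10  [B.sig + 12]
52. n18.hot = true  [B₁.fin > 9]
53. n18.mk = false  [B₀.sig > -9]
54. n18.fin = -7  [B₀.sig + B₁.fin - 8]
55. n15.fin = 20  [len(C.lim) + 17]
56. n0.acc = false  [not S₁.acc]
57. n0.ok = 25  [len(S₁.key) + 23]
58. n0.env = 14  [S₁.ok + 17]
59. n0.key = "nyu"  [S₁.key ++ "u"]

-9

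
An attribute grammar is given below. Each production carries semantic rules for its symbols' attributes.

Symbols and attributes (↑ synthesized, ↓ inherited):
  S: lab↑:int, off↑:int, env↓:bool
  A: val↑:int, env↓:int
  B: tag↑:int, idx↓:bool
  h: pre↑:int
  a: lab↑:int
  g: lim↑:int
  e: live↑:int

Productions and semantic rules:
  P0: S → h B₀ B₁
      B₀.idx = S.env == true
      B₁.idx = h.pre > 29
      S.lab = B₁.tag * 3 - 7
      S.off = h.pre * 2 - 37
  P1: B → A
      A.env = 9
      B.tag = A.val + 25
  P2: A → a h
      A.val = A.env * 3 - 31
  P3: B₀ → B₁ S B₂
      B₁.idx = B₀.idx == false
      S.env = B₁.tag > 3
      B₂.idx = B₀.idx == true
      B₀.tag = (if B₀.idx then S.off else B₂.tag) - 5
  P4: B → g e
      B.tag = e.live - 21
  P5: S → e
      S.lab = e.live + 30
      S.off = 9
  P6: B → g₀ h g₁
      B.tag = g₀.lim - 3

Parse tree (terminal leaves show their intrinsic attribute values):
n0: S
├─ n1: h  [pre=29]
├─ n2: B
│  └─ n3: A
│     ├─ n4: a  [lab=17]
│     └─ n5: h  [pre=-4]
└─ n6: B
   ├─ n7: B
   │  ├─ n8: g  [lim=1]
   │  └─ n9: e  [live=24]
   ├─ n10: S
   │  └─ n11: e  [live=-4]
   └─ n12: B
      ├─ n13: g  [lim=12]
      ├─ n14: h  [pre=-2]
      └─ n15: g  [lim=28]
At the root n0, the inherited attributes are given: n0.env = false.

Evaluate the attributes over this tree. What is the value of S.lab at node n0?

1. n0.env = false  [given at root]
2. n1.pre = 29  [terminal]
3. n2.idx = false  [S.env == true]
4. n3.env = 9  [9]
5. n4.lab = 17  [terminal]
6. n5.pre = -4  [terminal]
7. n3.val = -4  [A.env * 3 - 31]
8. n2.tag = 21  [A.val + 25]
9. n6.idx = false  [h.pre > 29]
10. n7.idx = true  [B₀.idx == false]
11. n8.lim = 1  [terminal]
12. n9.live = 24  [terminal]
13. n7.tag = 3  [e.live - 21]
14. n10.env = false  [B₁.tag > 3]
15. n11.live = -4  [terminal]
16. n10.lab = 26  [e.live + 30]
17. n10.off = 9  [9]
18. n12.idx = false  [B₀.idx == true]
19. n13.lim = 12  [terminal]
20. n14.pre = -2  [terminal]
21. n15.lim = 28  [terminal]
22. n12.tag = 9  [g₀.lim - 3]
23. n6.tag = 4  [(if B₀.idx then S.off else B₂.tag) - 5]
24. n0.lab = 5  [B₁.tag * 3 - 7]
25. n0.off = 21  [h.pre * 2 - 37]

5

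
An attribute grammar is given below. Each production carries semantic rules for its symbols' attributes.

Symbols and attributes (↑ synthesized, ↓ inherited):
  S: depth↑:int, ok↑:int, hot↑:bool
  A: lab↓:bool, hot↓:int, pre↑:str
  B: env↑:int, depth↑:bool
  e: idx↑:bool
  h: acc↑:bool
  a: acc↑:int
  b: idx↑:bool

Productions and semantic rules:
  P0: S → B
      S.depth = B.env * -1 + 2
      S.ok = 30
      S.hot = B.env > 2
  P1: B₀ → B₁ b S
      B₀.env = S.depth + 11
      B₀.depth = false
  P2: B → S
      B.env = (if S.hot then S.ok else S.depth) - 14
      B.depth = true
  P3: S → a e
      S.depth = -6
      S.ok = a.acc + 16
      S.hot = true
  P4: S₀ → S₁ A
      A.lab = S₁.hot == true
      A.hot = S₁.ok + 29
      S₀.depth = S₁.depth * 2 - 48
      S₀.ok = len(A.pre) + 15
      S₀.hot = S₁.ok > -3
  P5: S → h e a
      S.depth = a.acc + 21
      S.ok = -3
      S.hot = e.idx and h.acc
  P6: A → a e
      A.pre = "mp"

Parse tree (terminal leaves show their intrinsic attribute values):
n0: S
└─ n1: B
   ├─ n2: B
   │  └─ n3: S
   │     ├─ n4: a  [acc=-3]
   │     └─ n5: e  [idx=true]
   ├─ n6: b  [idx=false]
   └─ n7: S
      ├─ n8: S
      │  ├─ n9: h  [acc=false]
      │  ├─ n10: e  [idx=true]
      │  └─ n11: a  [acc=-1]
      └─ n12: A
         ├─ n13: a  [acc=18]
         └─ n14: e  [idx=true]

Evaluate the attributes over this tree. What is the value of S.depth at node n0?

1. n4.acc = -3  [terminal]
2. n5.idx = true  [terminal]
3. n3.depth = -6  [-6]
4. n3.ok = 13  [a.acc + 16]
5. n3.hot = true  [true]
6. n2.env = -1  [(if S.hot then S.ok else S.depth) - 14]
7. n2.depth = true  [true]
8. n6.idx = false  [terminal]
9. n9.acc = false  [terminal]
10. n10.idx = true  [terminal]
11. n11.acc = -1  [terminal]
12. n8.depth = 20  [a.acc + 21]
13. n8.ok = -3  [-3]
14. n8.hot = false  [e.idx and h.acc]
15. n12.lab = false  [S₁.hot == true]
16. n12.hot = 26  [S₁.ok + 29]
17. n13.acc = 18  [terminal]
18. n14.idx = true  [terminal]
19. n12.pre = "mp"  ["mp"]
20. n7.depth = -8  [S₁.depth * 2 - 48]
21. n7.ok = 17  [len(A.pre) + 15]
22. n7.hot = false  [S₁.ok > -3]
23. n1.env = 3  [S.depth + 11]
24. n1.depth = false  [false]
25. n0.depth = -1  [B.env * -1 + 2]
26. n0.ok = 30  [30]
27. n0.hot = true  [B.env > 2]

-1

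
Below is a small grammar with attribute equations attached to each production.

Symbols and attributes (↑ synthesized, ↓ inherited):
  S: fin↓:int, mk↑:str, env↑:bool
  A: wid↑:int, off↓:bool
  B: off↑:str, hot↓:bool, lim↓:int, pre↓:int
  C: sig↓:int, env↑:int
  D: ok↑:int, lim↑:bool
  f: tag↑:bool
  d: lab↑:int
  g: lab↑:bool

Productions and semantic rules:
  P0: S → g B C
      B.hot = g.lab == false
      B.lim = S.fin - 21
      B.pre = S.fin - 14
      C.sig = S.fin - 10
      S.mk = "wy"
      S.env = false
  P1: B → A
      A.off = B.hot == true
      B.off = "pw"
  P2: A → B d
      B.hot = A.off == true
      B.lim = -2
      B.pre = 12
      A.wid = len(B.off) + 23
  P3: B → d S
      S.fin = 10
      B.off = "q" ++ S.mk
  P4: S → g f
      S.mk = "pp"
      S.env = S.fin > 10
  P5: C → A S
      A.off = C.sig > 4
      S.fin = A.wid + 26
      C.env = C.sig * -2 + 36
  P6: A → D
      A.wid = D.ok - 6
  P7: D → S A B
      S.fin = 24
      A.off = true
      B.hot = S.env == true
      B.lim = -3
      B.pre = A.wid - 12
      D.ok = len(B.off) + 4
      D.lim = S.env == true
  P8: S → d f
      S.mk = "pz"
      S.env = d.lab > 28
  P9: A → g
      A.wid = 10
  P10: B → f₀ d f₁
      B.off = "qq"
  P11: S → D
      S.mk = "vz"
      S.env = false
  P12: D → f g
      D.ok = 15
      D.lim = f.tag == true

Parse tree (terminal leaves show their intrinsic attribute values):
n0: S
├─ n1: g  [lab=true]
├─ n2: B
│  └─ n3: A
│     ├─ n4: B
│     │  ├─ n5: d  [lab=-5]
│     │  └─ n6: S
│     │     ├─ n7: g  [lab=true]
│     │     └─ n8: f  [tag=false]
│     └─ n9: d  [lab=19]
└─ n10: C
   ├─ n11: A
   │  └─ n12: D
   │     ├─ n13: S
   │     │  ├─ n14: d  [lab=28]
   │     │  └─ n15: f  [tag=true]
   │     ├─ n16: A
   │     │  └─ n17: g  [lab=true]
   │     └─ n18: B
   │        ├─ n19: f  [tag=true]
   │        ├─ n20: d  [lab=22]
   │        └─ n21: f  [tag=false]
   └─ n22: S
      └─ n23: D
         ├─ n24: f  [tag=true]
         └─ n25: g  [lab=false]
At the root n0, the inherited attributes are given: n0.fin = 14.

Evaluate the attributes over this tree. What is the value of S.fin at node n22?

1. n0.fin = 14  [given at root]
2. n1.lab = true  [terminal]
3. n2.hot = false  [g.lab == false]
4. n2.lim = -7  [S.fin - 21]
5. n2.pre = 0  [S.fin - 14]
6. n3.off = false  [B.hot == true]
7. n4.hot = false  [A.off == true]
8. n4.lim = -2  [-2]
9. n4.pre = 12  [12]
10. n5.lab = -5  [terminal]
11. n6.fin = 10  [10]
12. n7.lab = true  [terminal]
13. n8.tag = false  [terminal]
14. n6.mk = "pp"  ["pp"]
15. n6.env = false  [S.fin > 10]
16. n4.off = "qpp"  ["q" ++ S.mk]
17. n9.lab = 19  [terminal]
18. n3.wid = 26  [len(B.off) + 23]
19. n2.off = "pw"  ["pw"]
20. n10.sig = 4  [S.fin - 10]
21. n11.off = false  [C.sig > 4]
22. n13.fin = 24  [24]
23. n14.lab = 28  [terminal]
24. n15.tag = true  [terminal]
25. n13.mk = "pz"  ["pz"]
26. n13.env = false  [d.lab > 28]
27. n16.off = true  [true]
28. n17.lab = true  [terminal]
29. n16.wid = 10  [10]
30. n18.hot = false  [S.env == true]
31. n18.lim = -3  [-3]
32. n18.pre = -2  [A.wid - 12]
33. n19.tag = true  [terminal]
34. n20.lab = 22  [terminal]
35. n21.tag = false  [terminal]
36. n18.off = "qq"  ["qq"]
37. n12.ok = 6  [len(B.off) + 4]
38. n12.lim = false  [S.env == true]
39. n11.wid = 0  [D.ok - 6]
40. n22.fin = 26  [A.wid + 26]
41. n24.tag = true  [terminal]
42. n25.lab = false  [terminal]
43. n23.ok = 15  [15]
44. n23.lim = true  [f.tag == true]
45. n22.mk = "vz"  ["vz"]
46. n22.env = false  [false]
47. n10.env = 28  [C.sig * -2 + 36]
48. n0.mk = "wy"  ["wy"]
49. n0.env = false  [false]

26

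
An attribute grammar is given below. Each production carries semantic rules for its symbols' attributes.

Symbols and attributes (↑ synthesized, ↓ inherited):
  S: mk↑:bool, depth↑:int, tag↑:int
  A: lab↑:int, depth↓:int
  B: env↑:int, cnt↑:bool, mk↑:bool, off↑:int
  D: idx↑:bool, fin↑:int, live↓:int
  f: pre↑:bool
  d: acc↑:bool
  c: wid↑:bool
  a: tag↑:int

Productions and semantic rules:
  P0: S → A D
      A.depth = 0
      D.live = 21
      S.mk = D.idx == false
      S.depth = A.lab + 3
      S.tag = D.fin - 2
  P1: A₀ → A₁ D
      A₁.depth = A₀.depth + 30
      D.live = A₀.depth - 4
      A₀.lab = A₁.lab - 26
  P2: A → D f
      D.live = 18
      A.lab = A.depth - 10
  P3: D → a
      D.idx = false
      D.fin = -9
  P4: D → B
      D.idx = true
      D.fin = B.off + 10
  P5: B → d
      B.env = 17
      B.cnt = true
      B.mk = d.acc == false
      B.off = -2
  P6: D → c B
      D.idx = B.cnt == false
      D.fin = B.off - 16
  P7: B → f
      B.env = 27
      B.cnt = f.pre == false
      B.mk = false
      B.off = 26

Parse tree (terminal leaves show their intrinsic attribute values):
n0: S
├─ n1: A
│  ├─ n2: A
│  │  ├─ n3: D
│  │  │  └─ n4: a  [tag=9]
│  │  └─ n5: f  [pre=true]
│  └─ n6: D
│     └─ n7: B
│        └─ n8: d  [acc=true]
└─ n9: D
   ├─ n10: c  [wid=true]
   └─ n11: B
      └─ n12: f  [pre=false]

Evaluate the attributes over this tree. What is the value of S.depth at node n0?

-3

1. n1.depth = 0  [0]
2. n2.depth = 30  [A₀.depth + 30]
3. n3.live = 18  [18]
4. n4.tag = 9  [terminal]
5. n3.idx = false  [false]
6. n3.fin = -9  [-9]
7. n5.pre = true  [terminal]
8. n2.lab = 20  [A.depth - 10]
9. n6.live = -4  [A₀.depth - 4]
10. n8.acc = true  [terminal]
11. n7.env = 17  [17]
12. n7.cnt = true  [true]
13. n7.mk = false  [d.acc == false]
14. n7.off = -2  [-2]
15. n6.idx = true  [true]
16. n6.fin = 8  [B.off + 10]
17. n1.lab = -6  [A₁.lab - 26]
18. n9.live = 21  [21]
19. n10.wid = true  [terminal]
20. n12.pre = false  [terminal]
21. n11.env = 27  [27]
22. n11.cnt = true  [f.pre == false]
23. n11.mk = false  [false]
24. n11.off = 26  [26]
25. n9.idx = false  [B.cnt == false]
26. n9.fin = 10  [B.off - 16]
27. n0.mk = true  [D.idx == false]
28. n0.depth = -3  [A.lab + 3]
29. n0.tag = 8  [D.fin - 2]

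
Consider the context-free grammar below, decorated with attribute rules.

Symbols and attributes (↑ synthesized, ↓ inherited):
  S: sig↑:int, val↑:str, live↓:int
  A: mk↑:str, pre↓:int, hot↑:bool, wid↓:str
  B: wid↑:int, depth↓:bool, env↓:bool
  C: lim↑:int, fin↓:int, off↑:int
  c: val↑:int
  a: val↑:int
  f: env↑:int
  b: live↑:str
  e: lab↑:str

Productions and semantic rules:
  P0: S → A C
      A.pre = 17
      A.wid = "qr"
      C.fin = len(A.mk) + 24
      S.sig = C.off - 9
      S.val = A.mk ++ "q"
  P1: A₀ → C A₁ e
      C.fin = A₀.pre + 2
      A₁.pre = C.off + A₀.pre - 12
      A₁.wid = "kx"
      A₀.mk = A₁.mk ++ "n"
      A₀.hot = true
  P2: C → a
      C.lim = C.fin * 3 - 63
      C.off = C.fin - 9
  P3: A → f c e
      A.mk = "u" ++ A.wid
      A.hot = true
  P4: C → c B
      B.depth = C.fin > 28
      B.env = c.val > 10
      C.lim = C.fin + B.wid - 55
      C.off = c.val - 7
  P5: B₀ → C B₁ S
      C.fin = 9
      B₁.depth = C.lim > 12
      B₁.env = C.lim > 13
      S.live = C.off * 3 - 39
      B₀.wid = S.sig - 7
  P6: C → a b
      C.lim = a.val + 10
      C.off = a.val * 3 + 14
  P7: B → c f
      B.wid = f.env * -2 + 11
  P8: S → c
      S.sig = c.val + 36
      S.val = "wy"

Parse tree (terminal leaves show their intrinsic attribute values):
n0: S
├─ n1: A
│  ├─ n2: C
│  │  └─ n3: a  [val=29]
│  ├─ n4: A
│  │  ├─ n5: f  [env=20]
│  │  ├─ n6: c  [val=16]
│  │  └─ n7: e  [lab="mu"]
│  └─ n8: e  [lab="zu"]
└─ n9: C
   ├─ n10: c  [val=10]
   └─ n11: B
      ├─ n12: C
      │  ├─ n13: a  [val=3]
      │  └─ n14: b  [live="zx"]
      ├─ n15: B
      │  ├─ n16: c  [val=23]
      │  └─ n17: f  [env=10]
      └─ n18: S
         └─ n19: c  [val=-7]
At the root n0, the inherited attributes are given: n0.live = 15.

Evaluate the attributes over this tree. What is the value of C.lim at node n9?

-5

1. n0.live = 15  [given at root]
2. n1.pre = 17  [17]
3. n1.wid = "qr"  ["qr"]
4. n2.fin = 19  [A₀.pre + 2]
5. n3.val = 29  [terminal]
6. n2.lim = -6  [C.fin * 3 - 63]
7. n2.off = 10  [C.fin - 9]
8. n4.pre = 15  [C.off + A₀.pre - 12]
9. n4.wid = "kx"  ["kx"]
10. n5.env = 20  [terminal]
11. n6.val = 16  [terminal]
12. n7.lab = "mu"  [terminal]
13. n4.mk = "ukx"  ["u" ++ A.wid]
14. n4.hot = true  [true]
15. n8.lab = "zu"  [terminal]
16. n1.mk = "ukxn"  [A₁.mk ++ "n"]
17. n1.hot = true  [true]
18. n9.fin = 28  [len(A.mk) + 24]
19. n10.val = 10  [terminal]
20. n11.depth = false  [C.fin > 28]
21. n11.env = false  [c.val > 10]
22. n12.fin = 9  [9]
23. n13.val = 3  [terminal]
24. n14.live = "zx"  [terminal]
25. n12.lim = 13  [a.val + 10]
26. n12.off = 23  [a.val * 3 + 14]
27. n15.depth = true  [C.lim > 12]
28. n15.env = false  [C.lim > 13]
29. n16.val = 23  [terminal]
30. n17.env = 10  [terminal]
31. n15.wid = -9  [f.env * -2 + 11]
32. n18.live = 30  [C.off * 3 - 39]
33. n19.val = -7  [terminal]
34. n18.sig = 29  [c.val + 36]
35. n18.val = "wy"  ["wy"]
36. n11.wid = 22  [S.sig - 7]
37. n9.lim = -5  [C.fin + B.wid - 55]
38. n9.off = 3  [c.val - 7]
39. n0.sig = -6  [C.off - 9]
40. n0.val = "ukxnq"  [A.mk ++ "q"]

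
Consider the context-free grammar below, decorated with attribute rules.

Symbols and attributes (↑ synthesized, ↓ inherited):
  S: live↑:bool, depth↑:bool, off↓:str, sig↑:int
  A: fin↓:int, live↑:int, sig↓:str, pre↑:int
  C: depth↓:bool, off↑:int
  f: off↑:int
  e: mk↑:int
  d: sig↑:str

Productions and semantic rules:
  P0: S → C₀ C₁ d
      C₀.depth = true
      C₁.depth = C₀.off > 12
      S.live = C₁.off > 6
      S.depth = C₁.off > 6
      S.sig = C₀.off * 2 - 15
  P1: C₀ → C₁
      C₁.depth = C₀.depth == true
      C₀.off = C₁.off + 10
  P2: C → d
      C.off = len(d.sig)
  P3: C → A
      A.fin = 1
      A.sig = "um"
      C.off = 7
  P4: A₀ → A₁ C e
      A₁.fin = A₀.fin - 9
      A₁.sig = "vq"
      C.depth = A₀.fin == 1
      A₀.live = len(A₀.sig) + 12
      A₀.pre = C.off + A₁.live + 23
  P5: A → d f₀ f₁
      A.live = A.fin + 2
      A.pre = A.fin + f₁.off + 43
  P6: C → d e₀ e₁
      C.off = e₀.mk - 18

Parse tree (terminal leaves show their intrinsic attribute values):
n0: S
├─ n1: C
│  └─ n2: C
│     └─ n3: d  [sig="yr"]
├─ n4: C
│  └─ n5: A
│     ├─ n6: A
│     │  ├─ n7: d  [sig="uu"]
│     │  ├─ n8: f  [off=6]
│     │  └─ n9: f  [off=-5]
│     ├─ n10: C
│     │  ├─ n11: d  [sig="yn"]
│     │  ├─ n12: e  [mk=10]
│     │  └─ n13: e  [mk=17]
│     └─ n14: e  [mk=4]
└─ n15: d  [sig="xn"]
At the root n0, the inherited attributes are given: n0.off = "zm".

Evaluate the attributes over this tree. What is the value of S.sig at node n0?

1. n0.off = "zm"  [given at root]
2. n1.depth = true  [true]
3. n2.depth = true  [C₀.depth == true]
4. n3.sig = "yr"  [terminal]
5. n2.off = 2  [len(d.sig)]
6. n1.off = 12  [C₁.off + 10]
7. n4.depth = false  [C₀.off > 12]
8. n5.fin = 1  [1]
9. n5.sig = "um"  ["um"]
10. n6.fin = -8  [A₀.fin - 9]
11. n6.sig = "vq"  ["vq"]
12. n7.sig = "uu"  [terminal]
13. n8.off = 6  [terminal]
14. n9.off = -5  [terminal]
15. n6.live = -6  [A.fin + 2]
16. n6.pre = 30  [A.fin + f₁.off + 43]
17. n10.depth = true  [A₀.fin == 1]
18. n11.sig = "yn"  [terminal]
19. n12.mk = 10  [terminal]
20. n13.mk = 17  [terminal]
21. n10.off = -8  [e₀.mk - 18]
22. n14.mk = 4  [terminal]
23. n5.live = 14  [len(A₀.sig) + 12]
24. n5.pre = 9  [C.off + A₁.live + 23]
25. n4.off = 7  [7]
26. n15.sig = "xn"  [terminal]
27. n0.live = true  [C₁.off > 6]
28. n0.depth = true  [C₁.off > 6]
29. n0.sig = 9  [C₀.off * 2 - 15]

9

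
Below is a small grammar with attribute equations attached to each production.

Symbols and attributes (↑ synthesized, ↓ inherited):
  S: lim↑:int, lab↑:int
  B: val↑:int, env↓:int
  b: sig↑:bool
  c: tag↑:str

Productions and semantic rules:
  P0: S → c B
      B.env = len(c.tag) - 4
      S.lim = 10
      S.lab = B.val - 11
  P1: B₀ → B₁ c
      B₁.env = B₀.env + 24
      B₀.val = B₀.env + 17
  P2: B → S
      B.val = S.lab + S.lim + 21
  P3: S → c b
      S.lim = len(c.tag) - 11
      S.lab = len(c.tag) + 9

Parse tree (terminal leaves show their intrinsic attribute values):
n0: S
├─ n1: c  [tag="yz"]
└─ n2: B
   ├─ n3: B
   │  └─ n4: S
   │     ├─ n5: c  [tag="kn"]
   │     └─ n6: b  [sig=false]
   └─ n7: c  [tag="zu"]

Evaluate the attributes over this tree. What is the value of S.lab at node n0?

4

1. n1.tag = "yz"  [terminal]
2. n2.env = -2  [len(c.tag) - 4]
3. n3.env = 22  [B₀.env + 24]
4. n5.tag = "kn"  [terminal]
5. n6.sig = false  [terminal]
6. n4.lim = -9  [len(c.tag) - 11]
7. n4.lab = 11  [len(c.tag) + 9]
8. n3.val = 23  [S.lab + S.lim + 21]
9. n7.tag = "zu"  [terminal]
10. n2.val = 15  [B₀.env + 17]
11. n0.lim = 10  [10]
12. n0.lab = 4  [B.val - 11]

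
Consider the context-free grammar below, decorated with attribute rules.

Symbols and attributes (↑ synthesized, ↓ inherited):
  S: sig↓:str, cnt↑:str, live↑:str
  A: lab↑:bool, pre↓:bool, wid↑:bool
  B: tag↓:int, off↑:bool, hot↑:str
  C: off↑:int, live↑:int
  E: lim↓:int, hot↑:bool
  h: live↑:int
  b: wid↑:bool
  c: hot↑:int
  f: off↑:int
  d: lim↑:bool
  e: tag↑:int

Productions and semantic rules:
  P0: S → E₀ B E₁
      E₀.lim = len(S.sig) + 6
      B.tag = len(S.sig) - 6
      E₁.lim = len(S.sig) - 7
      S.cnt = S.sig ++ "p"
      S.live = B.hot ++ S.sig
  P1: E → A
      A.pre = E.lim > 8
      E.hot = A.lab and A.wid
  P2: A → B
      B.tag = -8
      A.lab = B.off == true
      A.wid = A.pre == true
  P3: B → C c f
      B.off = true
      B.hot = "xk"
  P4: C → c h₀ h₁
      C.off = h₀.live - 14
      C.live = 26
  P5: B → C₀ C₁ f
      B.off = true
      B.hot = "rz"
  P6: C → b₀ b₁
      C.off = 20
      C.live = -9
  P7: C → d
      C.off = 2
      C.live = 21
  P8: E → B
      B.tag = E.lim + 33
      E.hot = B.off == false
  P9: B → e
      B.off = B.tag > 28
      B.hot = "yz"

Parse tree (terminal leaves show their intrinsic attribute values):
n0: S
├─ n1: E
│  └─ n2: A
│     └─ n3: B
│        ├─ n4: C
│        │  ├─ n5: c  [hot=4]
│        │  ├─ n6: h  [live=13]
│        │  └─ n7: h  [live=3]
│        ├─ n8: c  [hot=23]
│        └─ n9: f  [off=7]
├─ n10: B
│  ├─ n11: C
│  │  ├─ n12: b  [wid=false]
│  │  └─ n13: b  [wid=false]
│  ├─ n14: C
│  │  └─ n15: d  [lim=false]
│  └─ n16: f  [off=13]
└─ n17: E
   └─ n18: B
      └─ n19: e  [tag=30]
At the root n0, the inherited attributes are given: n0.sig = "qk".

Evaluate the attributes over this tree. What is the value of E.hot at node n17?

true

1. n0.sig = "qk"  [given at root]
2. n1.lim = 8  [len(S.sig) + 6]
3. n2.pre = false  [E.lim > 8]
4. n3.tag = -8  [-8]
5. n5.hot = 4  [terminal]
6. n6.live = 13  [terminal]
7. n7.live = 3  [terminal]
8. n4.off = -1  [h₀.live - 14]
9. n4.live = 26  [26]
10. n8.hot = 23  [terminal]
11. n9.off = 7  [terminal]
12. n3.off = true  [true]
13. n3.hot = "xk"  ["xk"]
14. n2.lab = true  [B.off == true]
15. n2.wid = false  [A.pre == true]
16. n1.hot = false  [A.lab and A.wid]
17. n10.tag = -4  [len(S.sig) - 6]
18. n12.wid = false  [terminal]
19. n13.wid = false  [terminal]
20. n11.off = 20  [20]
21. n11.live = -9  [-9]
22. n15.lim = false  [terminal]
23. n14.off = 2  [2]
24. n14.live = 21  [21]
25. n16.off = 13  [terminal]
26. n10.off = true  [true]
27. n10.hot = "rz"  ["rz"]
28. n17.lim = -5  [len(S.sig) - 7]
29. n18.tag = 28  [E.lim + 33]
30. n19.tag = 30  [terminal]
31. n18.off = false  [B.tag > 28]
32. n18.hot = "yz"  ["yz"]
33. n17.hot = true  [B.off == false]
34. n0.cnt = "qkp"  [S.sig ++ "p"]
35. n0.live = "rzqk"  [B.hot ++ S.sig]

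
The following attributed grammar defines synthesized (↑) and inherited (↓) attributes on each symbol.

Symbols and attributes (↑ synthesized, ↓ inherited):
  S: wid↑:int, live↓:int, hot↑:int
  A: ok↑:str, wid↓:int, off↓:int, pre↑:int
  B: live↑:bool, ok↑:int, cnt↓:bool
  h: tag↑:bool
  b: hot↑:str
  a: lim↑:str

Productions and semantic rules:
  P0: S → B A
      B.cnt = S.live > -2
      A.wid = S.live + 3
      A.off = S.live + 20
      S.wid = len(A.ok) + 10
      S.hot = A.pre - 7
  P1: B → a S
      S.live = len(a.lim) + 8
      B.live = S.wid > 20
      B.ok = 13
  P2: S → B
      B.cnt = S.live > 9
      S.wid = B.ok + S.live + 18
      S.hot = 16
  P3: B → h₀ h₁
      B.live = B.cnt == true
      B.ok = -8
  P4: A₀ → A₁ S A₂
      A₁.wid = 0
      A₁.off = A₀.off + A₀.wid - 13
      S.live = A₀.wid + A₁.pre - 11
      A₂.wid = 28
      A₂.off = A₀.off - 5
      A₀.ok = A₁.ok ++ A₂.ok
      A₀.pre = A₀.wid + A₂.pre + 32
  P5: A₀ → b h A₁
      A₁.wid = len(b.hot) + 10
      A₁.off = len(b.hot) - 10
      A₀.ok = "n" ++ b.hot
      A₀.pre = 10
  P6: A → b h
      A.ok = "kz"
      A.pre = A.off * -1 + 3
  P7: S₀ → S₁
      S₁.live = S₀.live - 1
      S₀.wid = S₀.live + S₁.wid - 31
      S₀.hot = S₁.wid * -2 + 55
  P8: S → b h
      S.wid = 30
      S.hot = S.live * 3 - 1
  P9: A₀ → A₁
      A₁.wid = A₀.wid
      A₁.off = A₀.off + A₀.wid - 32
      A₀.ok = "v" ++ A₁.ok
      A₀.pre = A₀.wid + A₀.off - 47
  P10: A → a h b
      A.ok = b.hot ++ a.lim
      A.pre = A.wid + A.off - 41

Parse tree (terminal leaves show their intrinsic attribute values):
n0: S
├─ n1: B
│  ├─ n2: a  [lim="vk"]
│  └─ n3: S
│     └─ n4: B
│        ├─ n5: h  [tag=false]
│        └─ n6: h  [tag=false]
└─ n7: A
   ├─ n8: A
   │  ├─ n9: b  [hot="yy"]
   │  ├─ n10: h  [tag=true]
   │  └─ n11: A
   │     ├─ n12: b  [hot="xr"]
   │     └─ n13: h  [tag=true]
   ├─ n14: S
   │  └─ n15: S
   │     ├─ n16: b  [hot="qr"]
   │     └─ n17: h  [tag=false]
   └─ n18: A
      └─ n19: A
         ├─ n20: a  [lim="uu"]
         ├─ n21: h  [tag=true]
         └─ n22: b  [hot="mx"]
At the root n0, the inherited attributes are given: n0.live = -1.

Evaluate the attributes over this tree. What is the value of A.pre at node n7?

1. n0.live = -1  [given at root]
2. n1.cnt = true  [S.live > -2]
3. n2.lim = "vk"  [terminal]
4. n3.live = 10  [len(a.lim) + 8]
5. n4.cnt = true  [S.live > 9]
6. n5.tag = false  [terminal]
7. n6.tag = false  [terminal]
8. n4.live = true  [B.cnt == true]
9. n4.ok = -8  [-8]
10. n3.wid = 20  [B.ok + S.live + 18]
11. n3.hot = 16  [16]
12. n1.live = false  [S.wid > 20]
13. n1.ok = 13  [13]
14. n7.wid = 2  [S.live + 3]
15. n7.off = 19  [S.live + 20]
16. n8.wid = 0  [0]
17. n8.off = 8  [A₀.off + A₀.wid - 13]
18. n9.hot = "yy"  [terminal]
19. n10.tag = true  [terminal]
20. n11.wid = 12  [len(b.hot) + 10]
21. n11.off = -8  [len(b.hot) - 10]
22. n12.hot = "xr"  [terminal]
23. n13.tag = true  [terminal]
24. n11.ok = "kz"  ["kz"]
25. n11.pre = 11  [A.off * -1 + 3]
26. n8.ok = "nyy"  ["n" ++ b.hot]
27. n8.pre = 10  [10]
28. n14.live = 1  [A₀.wid + A₁.pre - 11]
29. n15.live = 0  [S₀.live - 1]
30. n16.hot = "qr"  [terminal]
31. n17.tag = false  [terminal]
32. n15.wid = 30  [30]
33. n15.hot = -1  [S.live * 3 - 1]
34. n14.wid = 0  [S₀.live + S₁.wid - 31]
35. n14.hot = -5  [S₁.wid * -2 + 55]
36. n18.wid = 28  [28]
37. n18.off = 14  [A₀.off - 5]
38. n19.wid = 28  [A₀.wid]
39. n19.off = 10  [A₀.off + A₀.wid - 32]
40. n20.lim = "uu"  [terminal]
41. n21.tag = true  [terminal]
42. n22.hot = "mx"  [terminal]
43. n19.ok = "mxuu"  [b.hot ++ a.lim]
44. n19.pre = -3  [A.wid + A.off - 41]
45. n18.ok = "vmxuu"  ["v" ++ A₁.ok]
46. n18.pre = -5  [A₀.wid + A₀.off - 47]
47. n7.ok = "nyyvmxuu"  [A₁.ok ++ A₂.ok]
48. n7.pre = 29  [A₀.wid + A₂.pre + 32]
49. n0.wid = 18  [len(A.ok) + 10]
50. n0.hot = 22  [A.pre - 7]

29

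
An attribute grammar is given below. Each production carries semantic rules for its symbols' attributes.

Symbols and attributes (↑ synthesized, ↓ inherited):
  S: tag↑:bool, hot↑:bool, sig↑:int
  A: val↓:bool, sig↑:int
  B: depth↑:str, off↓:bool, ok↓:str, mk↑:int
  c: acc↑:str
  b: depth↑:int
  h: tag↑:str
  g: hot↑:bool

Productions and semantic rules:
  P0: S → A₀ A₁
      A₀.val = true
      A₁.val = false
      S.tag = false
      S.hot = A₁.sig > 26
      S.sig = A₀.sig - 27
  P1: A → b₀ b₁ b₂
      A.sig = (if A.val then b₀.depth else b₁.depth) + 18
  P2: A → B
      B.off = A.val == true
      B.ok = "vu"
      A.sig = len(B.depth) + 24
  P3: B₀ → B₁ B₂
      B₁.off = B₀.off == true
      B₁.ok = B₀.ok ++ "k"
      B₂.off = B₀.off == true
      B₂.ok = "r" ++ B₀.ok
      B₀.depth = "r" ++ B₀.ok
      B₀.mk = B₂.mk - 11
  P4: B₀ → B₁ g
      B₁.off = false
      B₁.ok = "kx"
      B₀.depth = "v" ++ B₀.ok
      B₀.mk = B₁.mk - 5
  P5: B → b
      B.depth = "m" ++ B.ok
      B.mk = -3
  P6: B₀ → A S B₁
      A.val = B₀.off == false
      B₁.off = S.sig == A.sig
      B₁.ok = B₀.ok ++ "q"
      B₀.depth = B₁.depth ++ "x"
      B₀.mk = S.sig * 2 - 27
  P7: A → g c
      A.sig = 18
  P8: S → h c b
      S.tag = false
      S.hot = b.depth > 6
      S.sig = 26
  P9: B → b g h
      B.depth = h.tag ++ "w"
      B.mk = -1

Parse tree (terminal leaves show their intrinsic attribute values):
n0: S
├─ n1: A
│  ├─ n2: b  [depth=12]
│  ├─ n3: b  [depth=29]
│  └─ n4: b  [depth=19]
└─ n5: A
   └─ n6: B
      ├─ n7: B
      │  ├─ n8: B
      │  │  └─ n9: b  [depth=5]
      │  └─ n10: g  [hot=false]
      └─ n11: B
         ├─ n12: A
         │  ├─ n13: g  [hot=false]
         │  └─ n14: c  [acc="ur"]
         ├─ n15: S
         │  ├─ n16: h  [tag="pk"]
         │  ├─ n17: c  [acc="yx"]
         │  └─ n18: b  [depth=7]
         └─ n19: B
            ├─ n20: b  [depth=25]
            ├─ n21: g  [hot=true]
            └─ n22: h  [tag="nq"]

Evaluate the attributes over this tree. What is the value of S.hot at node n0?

true

1. n1.val = true  [true]
2. n2.depth = 12  [terminal]
3. n3.depth = 29  [terminal]
4. n4.depth = 19  [terminal]
5. n1.sig = 30  [(if A.val then b₀.depth else b₁.depth) + 18]
6. n5.val = false  [false]
7. n6.off = false  [A.val == true]
8. n6.ok = "vu"  ["vu"]
9. n7.off = false  [B₀.off == true]
10. n7.ok = "vuk"  [B₀.ok ++ "k"]
11. n8.off = false  [false]
12. n8.ok = "kx"  ["kx"]
13. n9.depth = 5  [terminal]
14. n8.depth = "mkx"  ["m" ++ B.ok]
15. n8.mk = -3  [-3]
16. n10.hot = false  [terminal]
17. n7.depth = "vvuk"  ["v" ++ B₀.ok]
18. n7.mk = -8  [B₁.mk - 5]
19. n11.off = false  [B₀.off == true]
20. n11.ok = "rvu"  ["r" ++ B₀.ok]
21. n12.val = true  [B₀.off == false]
22. n13.hot = false  [terminal]
23. n14.acc = "ur"  [terminal]
24. n12.sig = 18  [18]
25. n16.tag = "pk"  [terminal]
26. n17.acc = "yx"  [terminal]
27. n18.depth = 7  [terminal]
28. n15.tag = false  [false]
29. n15.hot = true  [b.depth > 6]
30. n15.sig = 26  [26]
31. n19.off = false  [S.sig == A.sig]
32. n19.ok = "rvuq"  [B₀.ok ++ "q"]
33. n20.depth = 25  [terminal]
34. n21.hot = true  [terminal]
35. n22.tag = "nq"  [terminal]
36. n19.depth = "nqw"  [h.tag ++ "w"]
37. n19.mk = -1  [-1]
38. n11.depth = "nqwx"  [B₁.depth ++ "x"]
39. n11.mk = 25  [S.sig * 2 - 27]
40. n6.depth = "rvu"  ["r" ++ B₀.ok]
41. n6.mk = 14  [B₂.mk - 11]
42. n5.sig = 27  [len(B.depth) + 24]
43. n0.tag = false  [false]
44. n0.hot = true  [A₁.sig > 26]
45. n0.sig = 3  [A₀.sig - 27]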